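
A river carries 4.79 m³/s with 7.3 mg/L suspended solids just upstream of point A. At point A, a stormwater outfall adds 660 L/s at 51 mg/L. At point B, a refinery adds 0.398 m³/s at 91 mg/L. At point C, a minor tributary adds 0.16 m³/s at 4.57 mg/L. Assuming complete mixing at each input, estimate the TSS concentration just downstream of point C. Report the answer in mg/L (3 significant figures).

17.6 mg/L

660 L/s = 0.66 m³/s.
After input A: C = (4.79·7.3 + 0.66·51) / 5.45 = 12.59 mg/L.
After input B: C = (5.45·12.59 + 0.398·91) / 5.848 = 17.93 mg/L.
After input C: C = (5.848·17.93 + 0.16·4.57) / 6.008 = 17.57 mg/L.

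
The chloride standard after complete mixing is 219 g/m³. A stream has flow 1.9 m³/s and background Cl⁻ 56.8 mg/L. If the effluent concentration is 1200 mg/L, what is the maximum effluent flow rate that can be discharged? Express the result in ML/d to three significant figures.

27.1 ML/d

Mass balance at complete mixing: C_std·(Q_w + Q_r) = Q_w·C_e + Q_r·C_b.
Rearranging, Q_w = Q_r·(C_std − C_b)/(C_e − C_std) = 1.9·(219 − 56.8) / (1200 − 219) = 0.3141 m³/s.
= 27.14 ML/d.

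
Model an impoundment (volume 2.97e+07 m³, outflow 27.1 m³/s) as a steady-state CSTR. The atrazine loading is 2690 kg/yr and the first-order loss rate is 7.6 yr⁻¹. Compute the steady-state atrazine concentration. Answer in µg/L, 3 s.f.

2.49 µg/L

Outflow Q = 27.1 m³/s × 3.156e+07 s/yr = 8.552e+08 m³/yr.
Steady-state CSTR mass balance: W = Q·C + k·V·C, so C = W/(Q + kV).
Q + kV = 8.552e+08 + 7.6·2.97e+07 = 1.081e+09 m³/yr.
C = 2690/1.081e+09 = 2.489e-06 kg/m³ = 0.002489 mg/L = 2.489 µg/L.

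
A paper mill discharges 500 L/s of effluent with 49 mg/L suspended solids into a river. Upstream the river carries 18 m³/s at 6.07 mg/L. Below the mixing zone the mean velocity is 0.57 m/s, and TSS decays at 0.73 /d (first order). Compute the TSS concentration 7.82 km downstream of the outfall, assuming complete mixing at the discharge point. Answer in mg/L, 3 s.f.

500 L/s = 0.5 m³/s.
After complete mixing, C₀ = (0.5·49 + 18·6.07) / 18.5 = 7.23 mg/L.
Travel time t = 7820 m / 0.57 m/s = 1.372e+04 s = 0.1588 d.
C = 7.23·exp(−0.73·0.1588) = 7.23·0.8906 = 6.439 mg/L.

6.44 mg/L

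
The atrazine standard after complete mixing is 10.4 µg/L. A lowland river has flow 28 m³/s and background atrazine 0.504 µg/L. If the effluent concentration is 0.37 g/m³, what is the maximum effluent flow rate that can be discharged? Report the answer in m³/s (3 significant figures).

0.771 m³/s

0.504 µg/L = 0.000504 mg/L.
10.4 µg/L = 0.0104 mg/L.
Mass balance at complete mixing: C_std·(Q_w + Q_r) = Q_w·C_e + Q_r·C_b.
Rearranging, Q_w = Q_r·(C_std − C_b)/(C_e − C_std) = 28·(0.0104 − 0.000504) / (0.37 − 0.0104) = 0.7705 m³/s.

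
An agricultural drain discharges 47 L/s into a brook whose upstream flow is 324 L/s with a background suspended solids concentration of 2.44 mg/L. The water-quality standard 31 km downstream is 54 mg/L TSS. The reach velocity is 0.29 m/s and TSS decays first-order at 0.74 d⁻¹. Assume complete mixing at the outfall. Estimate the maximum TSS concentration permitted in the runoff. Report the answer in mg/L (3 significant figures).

47 L/s = 0.047 m³/s.
324 L/s = 0.324 m³/s.
Travel time to the compliance point: t = 3.1e+04/0.29 = 1.069e+05 s = 1.237 d; decay factor exp(−0.74·1.237) = 0.4003.
So the concentration just after mixing may be at most 54/0.4003 = 134.9 mg/L.
Mass balance: 134.9·0.371 = 0.047·Cₑ + 0.324·2.44.
Cₑ = (50.05 − 0.7906) / 0.047 = 1048 mg/L.

1050 mg/L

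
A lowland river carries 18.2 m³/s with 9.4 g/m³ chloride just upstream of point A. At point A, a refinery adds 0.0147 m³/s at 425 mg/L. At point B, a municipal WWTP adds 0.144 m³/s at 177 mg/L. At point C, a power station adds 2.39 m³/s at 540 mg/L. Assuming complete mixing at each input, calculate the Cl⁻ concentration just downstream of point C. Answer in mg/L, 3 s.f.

72.0 mg/L

After input A: C = (18.2·9.4 + 0.0147·425) / 18.21 = 9.735 mg/L.
After input B: C = (18.21·9.735 + 0.144·177) / 18.36 = 11.05 mg/L.
After input C: C = (18.36·11.05 + 2.39·540) / 20.75 = 71.98 mg/L.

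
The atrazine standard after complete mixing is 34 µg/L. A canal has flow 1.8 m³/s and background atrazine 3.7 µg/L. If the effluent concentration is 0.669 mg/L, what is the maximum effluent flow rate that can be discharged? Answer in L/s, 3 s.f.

85.9 L/s

3.7 µg/L = 0.0037 mg/L.
34 µg/L = 0.034 mg/L.
Mass balance at complete mixing: C_std·(Q_w + Q_r) = Q_w·C_e + Q_r·C_b.
Rearranging, Q_w = Q_r·(C_std − C_b)/(C_e − C_std) = 1.8·(0.034 − 0.0037) / (0.669 − 0.034) = 0.08589 m³/s.
= 85.89 L/s.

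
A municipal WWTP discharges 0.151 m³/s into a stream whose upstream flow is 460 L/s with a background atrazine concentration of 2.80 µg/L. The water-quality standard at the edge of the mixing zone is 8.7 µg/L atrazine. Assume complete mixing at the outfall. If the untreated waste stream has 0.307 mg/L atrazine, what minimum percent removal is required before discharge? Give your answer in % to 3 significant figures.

91.3 %

460 L/s = 0.46 m³/s.
2.80 µg/L = 0.0028 mg/L.
8.7 µg/L = 0.0087 mg/L.
Mass balance: 0.0087·0.611 = 0.151·Cₑ + 0.46·0.0028.
Cₑ = (0.005316 − 0.001288) / 0.151 = 0.02667 mg/L.
Required removal = 1 − 0.02667/0.307 = 91.31 %.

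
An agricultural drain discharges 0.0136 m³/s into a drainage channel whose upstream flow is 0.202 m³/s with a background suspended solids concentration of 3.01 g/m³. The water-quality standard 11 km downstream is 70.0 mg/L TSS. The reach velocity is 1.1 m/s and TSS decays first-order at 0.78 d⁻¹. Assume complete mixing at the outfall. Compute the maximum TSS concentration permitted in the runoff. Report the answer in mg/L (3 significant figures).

1170 mg/L

Travel time to the compliance point: t = 1.1e+04/1.1 = 1e+04 s = 0.1157 d; decay factor exp(−0.78·0.1157) = 0.9137.
So the concentration just after mixing may be at most 70/0.9137 = 76.61 mg/L.
Mass balance: 76.61·0.2156 = 0.0136·Cₑ + 0.202·3.01.
Cₑ = (16.52 − 0.608) / 0.0136 = 1170 mg/L.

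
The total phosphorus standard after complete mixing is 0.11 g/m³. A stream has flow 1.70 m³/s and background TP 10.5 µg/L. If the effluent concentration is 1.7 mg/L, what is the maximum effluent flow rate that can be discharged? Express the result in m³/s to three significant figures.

10.5 µg/L = 0.0105 mg/L.
Mass balance at complete mixing: C_std·(Q_w + Q_r) = Q_w·C_e + Q_r·C_b.
Rearranging, Q_w = Q_r·(C_std − C_b)/(C_e − C_std) = 1.70·(0.11 − 0.0105) / (1.7 − 0.11) = 0.1064 m³/s.

0.106 m³/s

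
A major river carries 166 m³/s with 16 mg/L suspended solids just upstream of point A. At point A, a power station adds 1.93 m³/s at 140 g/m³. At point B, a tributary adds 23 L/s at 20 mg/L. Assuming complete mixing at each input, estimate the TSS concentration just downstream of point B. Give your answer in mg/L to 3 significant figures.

17.4 mg/L

After input A: C = (166·16 + 1.93·140) / 167.9 = 17.43 mg/L.
23 L/s = 0.023 m³/s.
After input B: C = (167.9·17.43 + 0.023·20) / 168 = 17.43 mg/L.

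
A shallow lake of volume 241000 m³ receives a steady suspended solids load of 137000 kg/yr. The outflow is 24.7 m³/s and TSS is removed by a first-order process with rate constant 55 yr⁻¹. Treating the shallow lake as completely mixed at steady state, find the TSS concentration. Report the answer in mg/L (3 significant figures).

Outflow Q = 24.7 m³/s × 3.156e+07 s/yr = 7.795e+08 m³/yr.
Steady-state CSTR mass balance: W = Q·C + k·V·C, so C = W/(Q + kV).
Q + kV = 7.795e+08 + 55·241000 = 7.927e+08 m³/yr.
C = 137000/7.927e+08 = 0.0001728 kg/m³ = 0.1728 mg/L.

0.173 mg/L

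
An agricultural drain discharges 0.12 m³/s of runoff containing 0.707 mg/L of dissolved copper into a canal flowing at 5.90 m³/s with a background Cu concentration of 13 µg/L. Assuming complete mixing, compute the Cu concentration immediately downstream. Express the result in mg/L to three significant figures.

13 µg/L = 0.013 mg/L.
By mass balance at complete mixing, C = (0.12·0.707 + 5.9·0.013) / (0.12 + 5.9) = 0.1615/6.02 = 0.02683 mg/L.

0.0268 mg/L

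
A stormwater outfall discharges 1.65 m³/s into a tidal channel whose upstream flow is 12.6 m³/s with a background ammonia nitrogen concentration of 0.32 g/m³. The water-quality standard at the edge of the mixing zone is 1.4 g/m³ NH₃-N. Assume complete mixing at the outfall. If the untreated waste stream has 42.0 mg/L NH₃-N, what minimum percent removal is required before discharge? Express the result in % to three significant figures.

Mass balance: 1.4·14.25 = 1.65·Cₑ + 12.6·0.32.
Cₑ = (19.95 − 4.032) / 1.65 = 9.647 mg/L.
Required removal = 1 − 9.647/42.0 = 77.03 %.

77.0 %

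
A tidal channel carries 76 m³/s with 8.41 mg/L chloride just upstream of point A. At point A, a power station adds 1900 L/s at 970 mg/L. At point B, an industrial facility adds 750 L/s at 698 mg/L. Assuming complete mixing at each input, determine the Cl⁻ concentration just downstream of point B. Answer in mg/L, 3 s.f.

1900 L/s = 1.9 m³/s.
After input A: C = (76·8.41 + 1.9·970) / 77.9 = 31.86 mg/L.
750 L/s = 0.75 m³/s.
After input B: C = (77.9·31.86 + 0.75·698) / 78.65 = 38.22 mg/L.

38.2 mg/L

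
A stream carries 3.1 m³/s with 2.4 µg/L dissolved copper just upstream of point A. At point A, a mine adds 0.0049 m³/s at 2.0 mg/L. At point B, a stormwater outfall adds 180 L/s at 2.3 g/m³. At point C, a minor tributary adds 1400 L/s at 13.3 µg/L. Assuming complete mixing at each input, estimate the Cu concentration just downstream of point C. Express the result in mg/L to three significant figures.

0.0960 mg/L

2.4 µg/L = 0.0024 mg/L.
After input A: C = (3.1·0.0024 + 0.0049·2) / 3.105 = 0.005553 mg/L.
180 L/s = 0.18 m³/s.
After input B: C = (3.105·0.005553 + 0.18·2.3) / 3.285 = 0.1313 mg/L.
1400 L/s = 1.4 m³/s.
13.3 µg/L = 0.0133 mg/L.
After input C: C = (3.285·0.1313 + 1.4·0.0133) / 4.685 = 0.09602 mg/L.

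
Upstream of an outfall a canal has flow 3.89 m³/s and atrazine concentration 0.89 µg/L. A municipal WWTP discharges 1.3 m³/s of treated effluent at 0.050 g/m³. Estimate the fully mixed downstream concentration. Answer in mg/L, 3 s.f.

0.89 µg/L = 0.00089 mg/L.
Conservation of mass across the mixing zone: C = (1.3·0.05 + 3.89·0.00089) / (1.3 + 3.89) = 0.06846/5.19 = 0.01319 mg/L.

0.0132 mg/L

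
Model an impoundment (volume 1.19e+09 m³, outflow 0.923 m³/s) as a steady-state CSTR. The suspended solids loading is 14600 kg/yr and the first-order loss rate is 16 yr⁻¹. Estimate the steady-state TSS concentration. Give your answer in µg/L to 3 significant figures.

Outflow Q = 0.923 m³/s × 3.156e+07 s/yr = 2.913e+07 m³/yr.
Steady-state CSTR mass balance: W = Q·C + k·V·C, so C = W/(Q + kV).
Q + kV = 2.913e+07 + 16·1.19e+09 = 1.907e+10 m³/yr.
C = 14600/1.907e+10 = 7.656e-07 kg/m³ = 0.0007656 mg/L = 0.7656 µg/L.

0.766 µg/L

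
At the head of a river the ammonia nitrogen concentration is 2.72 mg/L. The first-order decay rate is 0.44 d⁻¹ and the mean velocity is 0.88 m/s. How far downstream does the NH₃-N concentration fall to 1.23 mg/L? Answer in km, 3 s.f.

From C = C₀·e^(−kt), t = ln(C₀/C)/k = ln(2.72/1.23)/0.44 = 0.7936/0.44 = 1.804 d.
Distance = v·t = 0.88 m/s × 1.558e+05 s = 1.371e+05 m = 137.1 km.

137 km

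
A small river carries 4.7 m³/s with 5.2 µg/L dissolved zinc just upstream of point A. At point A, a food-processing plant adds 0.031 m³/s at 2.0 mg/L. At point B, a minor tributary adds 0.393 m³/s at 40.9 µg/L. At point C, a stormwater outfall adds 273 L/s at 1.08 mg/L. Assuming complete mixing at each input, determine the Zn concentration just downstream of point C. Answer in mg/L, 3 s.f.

5.2 µg/L = 0.0052 mg/L.
After input A: C = (4.7·0.0052 + 0.031·2) / 4.731 = 0.01827 mg/L.
40.9 µg/L = 0.0409 mg/L.
After input B: C = (4.731·0.01827 + 0.393·0.0409) / 5.124 = 0.02001 mg/L.
273 L/s = 0.273 m³/s.
After input C: C = (5.124·0.02001 + 0.273·1.08) / 5.397 = 0.07362 mg/L.

0.0736 mg/L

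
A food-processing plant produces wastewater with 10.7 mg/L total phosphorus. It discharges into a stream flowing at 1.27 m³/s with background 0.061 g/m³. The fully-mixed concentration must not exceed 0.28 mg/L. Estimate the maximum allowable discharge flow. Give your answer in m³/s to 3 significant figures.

Mass balance at complete mixing: C_std·(Q_w + Q_r) = Q_w·C_e + Q_r·C_b.
Rearranging, Q_w = Q_r·(C_std − C_b)/(C_e − C_std) = 1.27·(0.28 − 0.061) / (10.7 − 0.28) = 0.02669 m³/s.

0.0267 m³/s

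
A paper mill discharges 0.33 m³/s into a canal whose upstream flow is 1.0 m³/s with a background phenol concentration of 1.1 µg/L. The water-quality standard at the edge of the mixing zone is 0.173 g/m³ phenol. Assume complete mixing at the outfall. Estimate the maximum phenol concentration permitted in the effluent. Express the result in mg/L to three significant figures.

1.1 µg/L = 0.0011 mg/L.
Mass balance: 0.173·1.33 = 0.33·Cₑ + 1·0.0011.
Cₑ = (0.2301 − 0.0011) / 0.33 = 0.6939 mg/L.

0.694 mg/L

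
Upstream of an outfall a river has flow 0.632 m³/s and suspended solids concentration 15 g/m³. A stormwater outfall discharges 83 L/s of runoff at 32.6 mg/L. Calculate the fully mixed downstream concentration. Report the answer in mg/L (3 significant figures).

83 L/s = 0.083 m³/s.
Conservation of mass across the mixing zone: C = (0.083·32.6 + 0.632·15) / (0.083 + 0.632) = 12.19/0.715 = 17.04 mg/L.

17.0 mg/L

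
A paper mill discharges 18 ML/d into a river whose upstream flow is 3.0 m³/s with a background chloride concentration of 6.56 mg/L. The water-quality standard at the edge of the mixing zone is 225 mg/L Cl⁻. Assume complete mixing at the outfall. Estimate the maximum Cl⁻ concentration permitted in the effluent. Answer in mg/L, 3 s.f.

18 ML/d = 0.2083 m³/s.
Mass balance: 225·3.208 = 0.2083·Cₑ + 3·6.56.
Cₑ = (721.9 − 19.68) / 0.2083 = 3371 mg/L.

3370 mg/L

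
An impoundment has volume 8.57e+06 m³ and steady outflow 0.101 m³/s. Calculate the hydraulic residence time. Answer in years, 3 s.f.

2.69 yr

Q = 0.101 m³/s × 3.156e+07 s/yr = 3.187e+06 m³/yr.
Hydraulic residence time τ = V/Q = 8.57e+06/3.187e+06 = 2.689 yr.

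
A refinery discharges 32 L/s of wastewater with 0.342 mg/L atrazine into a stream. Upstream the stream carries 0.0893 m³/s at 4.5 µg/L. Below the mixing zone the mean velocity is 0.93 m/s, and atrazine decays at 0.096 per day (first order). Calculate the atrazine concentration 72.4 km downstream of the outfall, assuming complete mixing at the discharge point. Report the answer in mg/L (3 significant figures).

0.0858 mg/L

32 L/s = 0.032 m³/s.
4.5 µg/L = 0.0045 mg/L.
After complete mixing, C₀ = (0.032·0.342 + 0.0893·0.0045) / 0.1213 = 0.09354 mg/L.
Travel time t = 7.24e+04 m / 0.93 m/s = 7.785e+04 s = 0.901 d.
C = 0.09354·exp(−0.096·0.901) = 0.09354·0.9171 = 0.08578 mg/L.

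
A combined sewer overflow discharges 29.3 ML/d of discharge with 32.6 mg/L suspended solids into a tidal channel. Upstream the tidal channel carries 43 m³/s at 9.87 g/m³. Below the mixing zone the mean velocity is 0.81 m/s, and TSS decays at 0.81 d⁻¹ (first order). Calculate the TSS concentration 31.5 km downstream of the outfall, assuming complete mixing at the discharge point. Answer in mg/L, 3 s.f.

29.3 ML/d = 0.3391 m³/s.
After complete mixing, C₀ = (0.3391·32.6 + 43·9.87) / 43.34 = 10.05 mg/L.
Travel time t = 3.15e+04 m / 0.81 m/s = 3.889e+04 s = 0.4501 d.
C = 10.05·exp(−0.81·0.4501) = 10.05·0.6945 = 6.978 mg/L.

6.98 mg/L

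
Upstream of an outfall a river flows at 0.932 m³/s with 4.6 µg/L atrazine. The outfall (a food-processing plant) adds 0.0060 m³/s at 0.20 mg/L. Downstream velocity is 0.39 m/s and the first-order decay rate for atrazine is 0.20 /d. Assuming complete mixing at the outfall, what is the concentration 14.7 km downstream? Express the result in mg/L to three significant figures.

0.00536 mg/L

4.6 µg/L = 0.0046 mg/L.
After complete mixing, C₀ = (0.006·0.2 + 0.932·0.0046) / 0.938 = 0.00585 mg/L.
Travel time t = 1.47e+04 m / 0.39 m/s = 3.769e+04 s = 0.4363 d.
C = 0.00585·exp(−0.20·0.4363) = 0.00585·0.9164 = 0.005361 mg/L.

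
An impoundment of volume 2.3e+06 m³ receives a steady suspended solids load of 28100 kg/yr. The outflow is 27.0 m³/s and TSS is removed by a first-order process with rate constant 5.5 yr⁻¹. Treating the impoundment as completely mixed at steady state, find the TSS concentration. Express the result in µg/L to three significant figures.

Outflow Q = 27.0 m³/s × 3.156e+07 s/yr = 8.521e+08 m³/yr.
Steady-state CSTR mass balance: W = Q·C + k·V·C, so C = W/(Q + kV).
Q + kV = 8.521e+08 + 5.5·2.3e+06 = 8.647e+08 m³/yr.
C = 28100/8.647e+08 = 3.25e-05 kg/m³ = 0.0325 mg/L = 32.5 µg/L.

32.5 µg/L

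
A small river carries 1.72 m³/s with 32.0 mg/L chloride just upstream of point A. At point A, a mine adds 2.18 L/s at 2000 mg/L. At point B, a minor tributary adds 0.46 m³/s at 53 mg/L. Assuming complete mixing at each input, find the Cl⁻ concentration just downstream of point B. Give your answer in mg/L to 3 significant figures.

38.4 mg/L

2.18 L/s = 0.00218 m³/s.
After input A: C = (1.72·32 + 0.00218·2000) / 1.722 = 34.49 mg/L.
After input B: C = (1.722·34.49 + 0.46·53) / 2.182 = 38.39 mg/L.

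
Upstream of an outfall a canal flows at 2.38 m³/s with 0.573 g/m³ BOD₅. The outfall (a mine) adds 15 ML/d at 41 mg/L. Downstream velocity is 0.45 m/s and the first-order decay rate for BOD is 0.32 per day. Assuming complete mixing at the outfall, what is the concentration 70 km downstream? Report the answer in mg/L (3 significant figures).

1.87 mg/L

15 ML/d = 0.1736 m³/s.
After complete mixing, C₀ = (0.1736·41 + 2.38·0.573) / 2.554 = 3.321 mg/L.
Travel time t = 7e+04 m / 0.45 m/s = 1.556e+05 s = 1.8 d.
C = 3.321·exp(−0.32·1.8) = 3.321·0.5621 = 1.867 mg/L.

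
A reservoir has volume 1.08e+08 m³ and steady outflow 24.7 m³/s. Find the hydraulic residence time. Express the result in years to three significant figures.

Q = 24.7 m³/s × 3.156e+07 s/yr = 7.795e+08 m³/yr.
Hydraulic residence time τ = V/Q = 1.08e+08/7.795e+08 = 0.1386 yr.

0.139 yr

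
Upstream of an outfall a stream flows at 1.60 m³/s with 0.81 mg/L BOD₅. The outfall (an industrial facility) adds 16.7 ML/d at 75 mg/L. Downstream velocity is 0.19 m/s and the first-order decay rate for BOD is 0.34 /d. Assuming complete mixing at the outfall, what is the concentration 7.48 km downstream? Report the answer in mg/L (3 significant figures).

16.7 ML/d = 0.1933 m³/s.
After complete mixing, C₀ = (0.1933·75 + 1.6·0.81) / 1.793 = 8.806 mg/L.
Travel time t = 7480 m / 0.19 m/s = 3.937e+04 s = 0.4557 d.
C = 8.806·exp(−0.34·0.4557) = 8.806·0.8565 = 7.543 mg/L.

7.54 mg/L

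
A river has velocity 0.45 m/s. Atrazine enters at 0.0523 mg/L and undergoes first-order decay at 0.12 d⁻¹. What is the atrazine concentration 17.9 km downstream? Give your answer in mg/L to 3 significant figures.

0.0495 mg/L

Travel time t = 17.9 km / 0.45 m/s = 1.79e+04/0.45 = 3.978e+04 s = 0.4604 d.
First-order decay: C = 0.0523·exp(−0.12·0.4604) = 0.0523·0.9463 = 0.04949 mg/L.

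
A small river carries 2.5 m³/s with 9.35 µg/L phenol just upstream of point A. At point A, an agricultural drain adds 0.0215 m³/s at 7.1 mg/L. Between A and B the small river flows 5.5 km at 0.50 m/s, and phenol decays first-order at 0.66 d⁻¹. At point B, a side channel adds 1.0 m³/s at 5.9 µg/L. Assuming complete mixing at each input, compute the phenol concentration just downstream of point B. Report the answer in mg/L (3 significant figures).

0.0476 mg/L

9.35 µg/L = 0.00935 mg/L.
After input A: C = (2.5·0.00935 + 0.0215·7.1) / 2.522 = 0.06981 mg/L.
Over the 5.5 km reach to input B (t = 1.1e+04 s = 0.1273 d), decay gives C = 0.06981·exp(−0.66·0.1273) = 0.06418 mg/L.
5.9 µg/L = 0.0059 mg/L.
After input B: C = (2.522·0.06418 + 1·0.0059) / 3.522 = 0.04763 mg/L.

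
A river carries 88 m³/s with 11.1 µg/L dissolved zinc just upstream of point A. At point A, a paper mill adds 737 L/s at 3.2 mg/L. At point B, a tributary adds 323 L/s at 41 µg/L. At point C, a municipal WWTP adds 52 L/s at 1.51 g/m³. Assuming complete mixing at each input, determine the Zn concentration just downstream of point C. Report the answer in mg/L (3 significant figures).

0.0385 mg/L

11.1 µg/L = 0.0111 mg/L.
737 L/s = 0.737 m³/s.
After input A: C = (88·0.0111 + 0.737·3.2) / 88.74 = 0.03759 mg/L.
323 L/s = 0.323 m³/s.
41 µg/L = 0.041 mg/L.
After input B: C = (88.74·0.03759 + 0.323·0.041) / 89.06 = 0.0376 mg/L.
52 L/s = 0.052 m³/s.
After input C: C = (89.06·0.0376 + 0.052·1.51) / 89.11 = 0.03846 mg/L.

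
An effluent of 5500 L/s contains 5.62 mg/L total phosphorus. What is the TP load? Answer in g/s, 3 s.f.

30.9 g/s

5500 L/s = 5.5 m³/s.
Mass flux = Q·C = 5.5 m³/s × 5.62 g/m³ = 30.91 g/s.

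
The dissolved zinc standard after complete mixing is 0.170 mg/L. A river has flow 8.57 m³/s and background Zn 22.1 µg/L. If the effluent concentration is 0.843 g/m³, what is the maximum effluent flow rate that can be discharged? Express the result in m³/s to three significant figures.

1.88 m³/s

22.1 µg/L = 0.0221 mg/L.
Mass balance at complete mixing: C_std·(Q_w + Q_r) = Q_w·C_e + Q_r·C_b.
Rearranging, Q_w = Q_r·(C_std − C_b)/(C_e − C_std) = 8.57·(0.17 − 0.0221) / (0.843 − 0.17) = 1.883 m³/s.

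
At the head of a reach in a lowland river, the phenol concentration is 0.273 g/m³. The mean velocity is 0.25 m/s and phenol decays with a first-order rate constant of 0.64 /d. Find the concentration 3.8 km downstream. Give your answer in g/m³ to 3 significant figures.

0.244 g/m³

Travel time t = 3.8 km / 0.25 m/s = 3800/0.25 = 1.52e+04 s = 0.1759 d.
First-order decay: C = 0.273·exp(−0.64·0.1759) = 0.273·0.8935 = 0.2439 g/m³.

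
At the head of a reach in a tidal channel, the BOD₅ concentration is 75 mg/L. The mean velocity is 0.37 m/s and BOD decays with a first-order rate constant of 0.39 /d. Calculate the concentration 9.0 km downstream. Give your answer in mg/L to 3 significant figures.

67.2 mg/L

Travel time t = 9.0 km / 0.37 m/s = 9000/0.37 = 2.432e+04 s = 0.2815 d.
First-order decay: C = 75·exp(−0.39·0.2815) = 75·0.896 = 67.2 mg/L.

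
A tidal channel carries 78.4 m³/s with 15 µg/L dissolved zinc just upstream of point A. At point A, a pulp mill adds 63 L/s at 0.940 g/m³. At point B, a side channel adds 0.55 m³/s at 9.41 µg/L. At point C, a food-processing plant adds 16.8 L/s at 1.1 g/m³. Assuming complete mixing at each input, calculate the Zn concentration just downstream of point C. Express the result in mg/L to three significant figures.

0.0159 mg/L

15 µg/L = 0.015 mg/L.
63 L/s = 0.063 m³/s.
After input A: C = (78.4·0.015 + 0.063·0.94) / 78.46 = 0.01574 mg/L.
9.41 µg/L = 0.00941 mg/L.
After input B: C = (78.46·0.01574 + 0.55·0.00941) / 79.01 = 0.0157 mg/L.
16.8 L/s = 0.0168 m³/s.
After input C: C = (79.01·0.0157 + 0.0168·1.1) / 79.03 = 0.01593 mg/L.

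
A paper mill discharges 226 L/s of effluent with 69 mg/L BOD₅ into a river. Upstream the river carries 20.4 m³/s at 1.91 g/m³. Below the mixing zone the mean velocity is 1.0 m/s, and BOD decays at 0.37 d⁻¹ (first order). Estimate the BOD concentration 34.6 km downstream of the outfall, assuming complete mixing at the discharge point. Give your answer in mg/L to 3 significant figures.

226 L/s = 0.226 m³/s.
After complete mixing, C₀ = (0.226·69 + 20.4·1.91) / 20.63 = 2.645 mg/L.
Travel time t = 3.46e+04 m / 1.0 m/s = 3.46e+04 s = 0.4005 d.
C = 2.645·exp(−0.37·0.4005) = 2.645·0.8623 = 2.281 mg/L.

2.28 mg/L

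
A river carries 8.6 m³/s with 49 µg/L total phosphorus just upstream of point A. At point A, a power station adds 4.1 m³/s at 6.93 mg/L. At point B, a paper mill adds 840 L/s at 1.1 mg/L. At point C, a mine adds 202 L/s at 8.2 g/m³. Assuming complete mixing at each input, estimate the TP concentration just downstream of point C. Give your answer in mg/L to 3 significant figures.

49 µg/L = 0.049 mg/L.
After input A: C = (8.6·0.049 + 4.1·6.93) / 12.7 = 2.27 mg/L.
840 L/s = 0.84 m³/s.
After input B: C = (12.7·2.27 + 0.84·1.1) / 13.54 = 2.198 mg/L.
202 L/s = 0.202 m³/s.
After input C: C = (13.54·2.198 + 0.202·8.2) / 13.74 = 2.286 mg/L.

2.29 mg/L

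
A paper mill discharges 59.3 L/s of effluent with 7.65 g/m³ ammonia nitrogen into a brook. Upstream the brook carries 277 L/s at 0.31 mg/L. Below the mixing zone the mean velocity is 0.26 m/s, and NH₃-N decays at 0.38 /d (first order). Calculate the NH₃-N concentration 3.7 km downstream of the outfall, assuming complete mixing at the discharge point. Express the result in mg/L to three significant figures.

59.3 L/s = 0.0593 m³/s.
277 L/s = 0.277 m³/s.
After complete mixing, C₀ = (0.0593·7.65 + 0.277·0.31) / 0.3363 = 1.604 mg/L.
Travel time t = 3700 m / 0.26 m/s = 1.423e+04 s = 0.1647 d.
C = 1.604·exp(−0.38·0.1647) = 1.604·0.9393 = 1.507 mg/L.

1.51 mg/L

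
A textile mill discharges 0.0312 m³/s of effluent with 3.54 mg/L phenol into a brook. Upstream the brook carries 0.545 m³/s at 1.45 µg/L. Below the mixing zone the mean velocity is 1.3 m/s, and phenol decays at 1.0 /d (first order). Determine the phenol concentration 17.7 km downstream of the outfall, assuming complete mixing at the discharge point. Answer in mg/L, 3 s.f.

1.45 µg/L = 0.00145 mg/L.
After complete mixing, C₀ = (0.0312·3.54 + 0.545·0.00145) / 0.5762 = 0.1931 mg/L.
Travel time t = 1.77e+04 m / 1.3 m/s = 1.362e+04 s = 0.1576 d.
C = 0.1931·exp(−1.0·0.1576) = 0.1931·0.8542 = 0.1649 mg/L.

0.165 mg/L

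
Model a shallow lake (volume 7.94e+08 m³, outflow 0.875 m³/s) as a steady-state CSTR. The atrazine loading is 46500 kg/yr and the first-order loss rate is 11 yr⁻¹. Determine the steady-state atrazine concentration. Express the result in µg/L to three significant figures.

Outflow Q = 0.875 m³/s × 3.156e+07 s/yr = 2.761e+07 m³/yr.
Steady-state CSTR mass balance: W = Q·C + k·V·C, so C = W/(Q + kV).
Q + kV = 2.761e+07 + 11·7.94e+08 = 8.762e+09 m³/yr.
C = 46500/8.762e+09 = 5.307e-06 kg/m³ = 0.005307 mg/L = 5.307 µg/L.

5.31 µg/L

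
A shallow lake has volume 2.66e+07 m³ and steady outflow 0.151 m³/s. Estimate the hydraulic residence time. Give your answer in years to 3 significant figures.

5.58 yr

Q = 0.151 m³/s × 3.156e+07 s/yr = 4.765e+06 m³/yr.
Hydraulic residence time τ = V/Q = 2.66e+07/4.765e+06 = 5.582 yr.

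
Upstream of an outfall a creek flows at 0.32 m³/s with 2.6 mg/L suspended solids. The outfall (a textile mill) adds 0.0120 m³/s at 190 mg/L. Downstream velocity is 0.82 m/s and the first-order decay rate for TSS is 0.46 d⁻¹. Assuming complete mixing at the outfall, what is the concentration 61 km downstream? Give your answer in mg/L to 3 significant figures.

6.31 mg/L

After complete mixing, C₀ = (0.012·190 + 0.32·2.6) / 0.332 = 9.373 mg/L.
Travel time t = 6.1e+04 m / 0.82 m/s = 7.439e+04 s = 0.861 d.
C = 9.373·exp(−0.46·0.861) = 9.373·0.673 = 6.308 mg/L.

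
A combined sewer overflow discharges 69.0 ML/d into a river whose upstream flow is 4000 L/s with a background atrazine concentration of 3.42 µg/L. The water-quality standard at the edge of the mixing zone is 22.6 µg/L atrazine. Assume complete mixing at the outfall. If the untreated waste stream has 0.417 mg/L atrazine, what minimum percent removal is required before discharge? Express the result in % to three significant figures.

71.5 %

69.0 ML/d = 0.7986 m³/s.
4000 L/s = 4 m³/s.
3.42 µg/L = 0.00342 mg/L.
22.6 µg/L = 0.0226 mg/L.
Mass balance: 0.0226·4.799 = 0.7986·Cₑ + 4·0.00342.
Cₑ = (0.1084 − 0.01368) / 0.7986 = 0.1187 mg/L.
Required removal = 1 − 0.1187/0.417 = 71.54 %.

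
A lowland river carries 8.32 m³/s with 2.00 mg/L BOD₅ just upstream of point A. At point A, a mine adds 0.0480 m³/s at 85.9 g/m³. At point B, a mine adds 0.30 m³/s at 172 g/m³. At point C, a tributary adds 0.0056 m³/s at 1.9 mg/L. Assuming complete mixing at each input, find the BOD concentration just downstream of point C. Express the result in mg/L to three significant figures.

After input A: C = (8.32·2 + 0.048·85.9) / 8.368 = 2.481 mg/L.
After input B: C = (8.368·2.481 + 0.3·172) / 8.668 = 8.348 mg/L.
After input C: C = (8.668·8.348 + 0.0056·1.9) / 8.674 = 8.344 mg/L.

8.34 mg/L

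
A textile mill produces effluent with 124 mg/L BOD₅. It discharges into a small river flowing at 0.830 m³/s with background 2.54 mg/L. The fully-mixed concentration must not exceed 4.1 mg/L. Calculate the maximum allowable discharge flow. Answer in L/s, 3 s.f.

Mass balance at complete mixing: C_std·(Q_w + Q_r) = Q_w·C_e + Q_r·C_b.
Rearranging, Q_w = Q_r·(C_std − C_b)/(C_e − C_std) = 0.830·(4.1 − 2.54) / (124 − 4.1) = 0.0108 m³/s.
= 10.8 L/s.

10.8 L/s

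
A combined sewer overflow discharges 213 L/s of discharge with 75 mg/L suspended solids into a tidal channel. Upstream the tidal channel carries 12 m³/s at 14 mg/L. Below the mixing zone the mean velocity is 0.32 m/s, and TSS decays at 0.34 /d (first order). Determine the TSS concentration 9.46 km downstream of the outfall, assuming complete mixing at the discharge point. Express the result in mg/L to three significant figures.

213 L/s = 0.213 m³/s.
After complete mixing, C₀ = (0.213·75 + 12·14) / 12.21 = 15.06 mg/L.
Travel time t = 9460 m / 0.32 m/s = 2.956e+04 s = 0.3422 d.
C = 15.06·exp(−0.34·0.3422) = 15.06·0.8902 = 13.41 mg/L.

13.4 mg/L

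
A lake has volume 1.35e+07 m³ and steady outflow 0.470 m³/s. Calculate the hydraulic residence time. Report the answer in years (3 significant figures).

0.910 yr

Q = 0.470 m³/s × 3.156e+07 s/yr = 1.483e+07 m³/yr.
Hydraulic residence time τ = V/Q = 1.35e+07/1.483e+07 = 0.9102 yr.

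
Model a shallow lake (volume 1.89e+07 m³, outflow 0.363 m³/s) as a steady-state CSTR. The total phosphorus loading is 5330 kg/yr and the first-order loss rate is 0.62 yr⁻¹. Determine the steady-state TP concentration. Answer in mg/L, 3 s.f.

Outflow Q = 0.363 m³/s × 3.156e+07 s/yr = 1.146e+07 m³/yr.
Steady-state CSTR mass balance: W = Q·C + k·V·C, so C = W/(Q + kV).
Q + kV = 1.146e+07 + 0.62·1.89e+07 = 2.317e+07 m³/yr.
C = 5330/2.317e+07 = 0.00023 kg/m³ = 0.23 mg/L.

0.230 mg/L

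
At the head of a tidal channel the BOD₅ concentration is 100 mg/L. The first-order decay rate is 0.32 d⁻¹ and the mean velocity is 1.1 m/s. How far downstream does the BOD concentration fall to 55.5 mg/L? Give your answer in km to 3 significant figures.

From C = C₀·e^(−kt), t = ln(C₀/C)/k = ln(100/55.5)/0.32 = 0.5888/0.32 = 1.84 d.
Distance = v·t = 1.1 m/s × 1.59e+05 s = 1.749e+05 m = 174.9 km.

175 km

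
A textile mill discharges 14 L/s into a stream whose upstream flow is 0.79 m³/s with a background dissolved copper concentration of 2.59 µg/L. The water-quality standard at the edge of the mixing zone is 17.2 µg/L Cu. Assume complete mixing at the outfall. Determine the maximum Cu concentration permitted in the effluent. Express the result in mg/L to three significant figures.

14 L/s = 0.014 m³/s.
2.59 µg/L = 0.00259 mg/L.
17.2 µg/L = 0.0172 mg/L.
Mass balance: 0.0172·0.804 = 0.014·Cₑ + 0.79·0.00259.
Cₑ = (0.01383 − 0.002046) / 0.014 = 0.8416 mg/L.

0.842 mg/L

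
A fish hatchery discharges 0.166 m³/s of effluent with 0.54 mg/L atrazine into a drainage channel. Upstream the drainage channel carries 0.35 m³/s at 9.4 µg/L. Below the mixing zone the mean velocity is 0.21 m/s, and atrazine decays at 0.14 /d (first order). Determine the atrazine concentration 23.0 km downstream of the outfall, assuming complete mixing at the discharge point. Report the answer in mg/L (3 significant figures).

9.4 µg/L = 0.0094 mg/L.
After complete mixing, C₀ = (0.166·0.54 + 0.35·0.0094) / 0.516 = 0.1801 mg/L.
Travel time t = 2.3e+04 m / 0.21 m/s = 1.095e+05 s = 1.268 d.
C = 0.1801·exp(−0.14·1.268) = 0.1801·0.8374 = 0.1508 mg/L.

0.151 mg/L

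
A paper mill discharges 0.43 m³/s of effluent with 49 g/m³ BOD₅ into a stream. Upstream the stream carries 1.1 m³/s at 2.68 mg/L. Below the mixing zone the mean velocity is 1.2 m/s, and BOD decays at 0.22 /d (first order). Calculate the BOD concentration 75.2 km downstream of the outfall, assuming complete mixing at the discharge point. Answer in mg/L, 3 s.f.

13.4 mg/L

After complete mixing, C₀ = (0.43·49 + 1.1·2.68) / 1.53 = 15.7 mg/L.
Travel time t = 7.52e+04 m / 1.2 m/s = 6.267e+04 s = 0.7253 d.
C = 15.7·exp(−0.22·0.7253) = 15.7·0.8525 = 13.38 mg/L.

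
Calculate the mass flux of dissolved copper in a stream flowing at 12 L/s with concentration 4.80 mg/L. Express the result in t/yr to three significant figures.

12 L/s = 0.012 m³/s.
Mass flux = Q·C = 0.012 m³/s × 4.8 g/m³ = 0.0576 g/s.
= 0.0576 g/s × 31.56 = 1.818 t/yr.

1.82 t/yr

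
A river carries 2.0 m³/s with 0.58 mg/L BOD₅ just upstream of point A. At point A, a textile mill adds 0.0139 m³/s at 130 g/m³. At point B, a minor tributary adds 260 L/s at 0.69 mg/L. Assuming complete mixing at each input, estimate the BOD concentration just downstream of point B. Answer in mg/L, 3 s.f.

1.38 mg/L

After input A: C = (2·0.58 + 0.0139·130) / 2.014 = 1.473 mg/L.
260 L/s = 0.26 m³/s.
After input B: C = (2.014·1.473 + 0.26·0.69) / 2.274 = 1.384 mg/L.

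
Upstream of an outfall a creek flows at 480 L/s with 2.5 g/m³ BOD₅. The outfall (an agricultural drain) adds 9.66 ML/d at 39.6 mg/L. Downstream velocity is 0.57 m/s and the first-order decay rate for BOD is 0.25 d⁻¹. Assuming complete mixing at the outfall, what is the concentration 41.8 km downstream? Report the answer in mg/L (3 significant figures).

9.66 ML/d = 0.1118 m³/s.
480 L/s = 0.48 m³/s.
After complete mixing, C₀ = (0.1118·39.6 + 0.48·2.5) / 0.5918 = 9.509 mg/L.
Travel time t = 4.18e+04 m / 0.57 m/s = 7.333e+04 s = 0.8488 d.
C = 9.509·exp(−0.25·0.8488) = 9.509·0.8088 = 7.691 mg/L.

7.69 mg/L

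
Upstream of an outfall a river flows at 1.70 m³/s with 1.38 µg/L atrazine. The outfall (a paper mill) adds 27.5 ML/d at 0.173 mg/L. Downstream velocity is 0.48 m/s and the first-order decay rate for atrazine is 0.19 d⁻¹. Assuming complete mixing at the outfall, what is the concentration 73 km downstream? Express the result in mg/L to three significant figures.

27.5 ML/d = 0.3183 m³/s.
1.38 µg/L = 0.00138 mg/L.
After complete mixing, C₀ = (0.3183·0.173 + 1.7·0.00138) / 2.018 = 0.02844 mg/L.
Travel time t = 7.3e+04 m / 0.48 m/s = 1.521e+05 s = 1.76 d.
C = 0.02844·exp(−0.19·1.76) = 0.02844·0.7157 = 0.02036 mg/L.

0.0204 mg/L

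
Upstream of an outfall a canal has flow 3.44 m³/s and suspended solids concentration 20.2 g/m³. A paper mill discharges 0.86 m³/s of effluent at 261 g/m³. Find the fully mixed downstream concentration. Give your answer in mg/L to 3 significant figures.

68.4 mg/L

Conservation of mass across the mixing zone: C = (0.86·261 + 3.44·20.2) / (0.86 + 3.44) = 293.9/4.3 = 68.36 mg/L.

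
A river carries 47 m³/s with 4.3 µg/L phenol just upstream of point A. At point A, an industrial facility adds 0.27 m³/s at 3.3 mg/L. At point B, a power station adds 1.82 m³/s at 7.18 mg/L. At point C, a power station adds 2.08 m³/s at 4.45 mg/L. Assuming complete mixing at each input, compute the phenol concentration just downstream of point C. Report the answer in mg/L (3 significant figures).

0.458 mg/L

4.3 µg/L = 0.0043 mg/L.
After input A: C = (47·0.0043 + 0.27·3.3) / 47.27 = 0.02312 mg/L.
After input B: C = (47.27·0.02312 + 1.82·7.18) / 49.09 = 0.2885 mg/L.
After input C: C = (49.09·0.2885 + 2.08·4.45) / 51.17 = 0.4576 mg/L.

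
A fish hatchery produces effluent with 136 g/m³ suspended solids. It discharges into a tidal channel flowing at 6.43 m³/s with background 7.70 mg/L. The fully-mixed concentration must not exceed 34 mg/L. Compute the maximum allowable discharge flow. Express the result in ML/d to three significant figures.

Mass balance at complete mixing: C_std·(Q_w + Q_r) = Q_w·C_e + Q_r·C_b.
Rearranging, Q_w = Q_r·(C_std − C_b)/(C_e − C_std) = 6.43·(34 − 7.7) / (136 − 34) = 1.658 m³/s.
= 143.2 ML/d.

143 ML/d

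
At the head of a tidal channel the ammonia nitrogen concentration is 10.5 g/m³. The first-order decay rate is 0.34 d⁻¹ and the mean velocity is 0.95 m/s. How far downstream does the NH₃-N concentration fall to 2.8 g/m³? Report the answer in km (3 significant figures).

319 km

From C = C₀·e^(−kt), t = ln(C₀/C)/k = ln(10.5/2.8)/0.34 = 1.322/0.34 = 3.888 d.
Distance = v·t = 0.95 m/s × 3.359e+05 s = 3.191e+05 m = 319.1 km.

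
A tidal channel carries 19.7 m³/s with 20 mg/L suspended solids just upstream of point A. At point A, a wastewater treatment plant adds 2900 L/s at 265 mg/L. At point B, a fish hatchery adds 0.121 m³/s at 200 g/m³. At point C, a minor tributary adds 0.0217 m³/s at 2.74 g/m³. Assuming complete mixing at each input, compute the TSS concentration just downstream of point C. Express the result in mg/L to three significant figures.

2900 L/s = 2.9 m³/s.
After input A: C = (19.7·20 + 2.9·265) / 22.6 = 51.44 mg/L.
After input B: C = (22.6·51.44 + 0.121·200) / 22.72 = 52.23 mg/L.
After input C: C = (22.72·52.23 + 0.0217·2.74) / 22.74 = 52.18 mg/L.

52.2 mg/L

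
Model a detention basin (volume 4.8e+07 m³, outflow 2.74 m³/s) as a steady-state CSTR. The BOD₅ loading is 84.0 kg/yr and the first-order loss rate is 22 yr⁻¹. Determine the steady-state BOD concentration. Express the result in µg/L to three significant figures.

0.0735 µg/L

Outflow Q = 2.74 m³/s × 3.156e+07 s/yr = 8.647e+07 m³/yr.
Steady-state CSTR mass balance: W = Q·C + k·V·C, so C = W/(Q + kV).
Q + kV = 8.647e+07 + 22·4.8e+07 = 1.142e+09 m³/yr.
C = 84.0/1.142e+09 = 7.353e-08 kg/m³ = 7.353e-05 mg/L = 0.07353 µg/L.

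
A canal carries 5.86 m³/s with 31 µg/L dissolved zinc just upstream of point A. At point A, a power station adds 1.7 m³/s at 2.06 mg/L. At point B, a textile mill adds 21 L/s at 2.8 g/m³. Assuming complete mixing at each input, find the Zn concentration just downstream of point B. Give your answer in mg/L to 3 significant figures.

31 µg/L = 0.031 mg/L.
After input A: C = (5.86·0.031 + 1.7·2.06) / 7.56 = 0.4873 mg/L.
21 L/s = 0.021 m³/s.
After input B: C = (7.56·0.4873 + 0.021·2.8) / 7.581 = 0.4937 mg/L.

0.494 mg/L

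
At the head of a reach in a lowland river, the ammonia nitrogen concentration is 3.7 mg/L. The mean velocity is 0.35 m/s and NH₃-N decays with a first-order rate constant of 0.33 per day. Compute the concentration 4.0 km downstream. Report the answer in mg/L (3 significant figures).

3.54 mg/L

Travel time t = 4.0 km / 0.35 m/s = 4000/0.35 = 1.143e+04 s = 0.1323 d.
First-order decay: C = 3.7·exp(−0.33·0.1323) = 3.7·0.9573 = 3.542 mg/L.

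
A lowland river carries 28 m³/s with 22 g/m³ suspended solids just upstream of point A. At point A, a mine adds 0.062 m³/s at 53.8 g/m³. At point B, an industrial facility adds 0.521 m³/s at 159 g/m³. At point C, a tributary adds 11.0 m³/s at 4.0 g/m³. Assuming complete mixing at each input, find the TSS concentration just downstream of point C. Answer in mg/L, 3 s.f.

18.9 mg/L

After input A: C = (28·22 + 0.062·53.8) / 28.06 = 22.07 mg/L.
After input B: C = (28.06·22.07 + 0.521·159) / 28.58 = 24.57 mg/L.
After input C: C = (28.58·24.57 + 11·4) / 39.58 = 18.85 mg/L.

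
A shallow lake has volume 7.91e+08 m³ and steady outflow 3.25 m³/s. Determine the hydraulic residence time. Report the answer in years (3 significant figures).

7.71 yr

Q = 3.25 m³/s × 3.156e+07 s/yr = 1.026e+08 m³/yr.
Hydraulic residence time τ = V/Q = 7.91e+08/1.026e+08 = 7.712 yr.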